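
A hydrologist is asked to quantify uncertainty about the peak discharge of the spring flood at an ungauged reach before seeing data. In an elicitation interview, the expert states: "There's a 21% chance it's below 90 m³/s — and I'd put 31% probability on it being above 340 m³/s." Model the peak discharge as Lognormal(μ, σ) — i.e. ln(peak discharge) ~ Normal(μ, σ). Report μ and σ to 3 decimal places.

If T ~ Lognormal(μ,σ) then ln T ~ Normal(μ,σ), so the p-quantile of ln T is μ + z_p·σ.
ln(90) = 4.5 and ln(340) = 5.829; z_{0.21} = -0.8064, z_{0.69} = 0.4959.
σ = (5.829 − 4.5)/(0.4959 − (-0.8064)) = 1.021.
μ = 4.5 − (-0.8064)·1.021 = 5.323.

μ ≈ 5.323, σ ≈ 1.021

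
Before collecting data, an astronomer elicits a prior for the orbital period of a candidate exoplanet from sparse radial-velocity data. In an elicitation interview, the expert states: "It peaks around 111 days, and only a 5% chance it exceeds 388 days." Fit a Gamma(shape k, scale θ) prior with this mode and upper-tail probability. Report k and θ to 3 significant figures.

Gamma(k,θ) with k>1 has mode (k−1)θ, so θ = 111/(k−1).
Need P(X < 388) = 0.95 with θ tied to k this way. Start at k = 2, θ = 111: P(X<388) ≈ 0.864.
Too low — raise k to concentrate. Iterating converges to k ≈ 2.65.
Then θ = 111/(2.65−1) ≈ 67.3.

k ≈ 2.65, θ ≈ 67.3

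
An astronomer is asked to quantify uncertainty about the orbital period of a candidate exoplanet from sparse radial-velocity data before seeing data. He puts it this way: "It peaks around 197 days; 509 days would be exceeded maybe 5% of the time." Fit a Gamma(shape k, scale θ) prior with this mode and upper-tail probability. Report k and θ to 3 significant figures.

k ≈ 4, θ ≈ 65.6

Gamma(k,θ) with k>1 has mode (k−1)θ, so θ = 197/(k−1).
Need P(X < 509) = 0.95 with θ tied to k this way. Start at k = 2, θ = 197: P(X<509) ≈ 0.729.
Too low — raise k to concentrate. Iterating converges to k ≈ 4.
Then θ = 197/(4−1) ≈ 65.6.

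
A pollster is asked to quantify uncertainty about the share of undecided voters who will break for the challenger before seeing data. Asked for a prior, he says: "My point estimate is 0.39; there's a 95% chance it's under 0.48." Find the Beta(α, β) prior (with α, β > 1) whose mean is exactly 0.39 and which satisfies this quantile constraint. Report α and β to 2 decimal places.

With mean 0.39 fixed, write α = 0.39s, β = 0.61s where s = α+β.
Need P(θ < 0.48) = 0.95 under Beta(0.39s, 0.61s). Normal approximation: (q−m)/√(m(1−m)/s) ≈ z_{0.95} = 1.64, so s ≈ 0.39·0.61·(1.64)²/(0.48−0.39)² = 79.5.
At s = 79.5: P(θ<0.48) ≈ 0.948. Adjusting to match 0.95 gives s ≈ 81.36.
So α = 0.39·81.36 ≈ 31.73, β = 0.61·81.36 ≈ 49.63.

α ≈ 31.73, β ≈ 49.63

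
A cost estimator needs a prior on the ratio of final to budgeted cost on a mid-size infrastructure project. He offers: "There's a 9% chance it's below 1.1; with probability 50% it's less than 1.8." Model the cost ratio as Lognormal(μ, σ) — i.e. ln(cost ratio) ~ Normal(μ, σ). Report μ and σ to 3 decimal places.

μ ≈ 0.588, σ ≈ 0.367

If T ~ Lognormal(μ,σ) then ln T ~ Normal(μ,σ), so the p-quantile of ln T is μ + z_p·σ.
ln(1.1) = 0.09531 and ln(1.8) = 0.5878; z_{0.09} = -1.341, z_{0.5} = 0.
σ = (0.5878 − 0.09531)/(0 − (-1.341)) = 0.367.
μ = 0.09531 − (-1.341)·0.367 = 0.588.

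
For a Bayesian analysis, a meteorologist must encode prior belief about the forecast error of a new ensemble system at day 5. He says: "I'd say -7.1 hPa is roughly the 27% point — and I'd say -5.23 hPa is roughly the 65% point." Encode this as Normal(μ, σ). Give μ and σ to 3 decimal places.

μ = -5.952, σ = 1.873

For Normal(μ,σ), the p-quantile is μ + z_p·σ. Here z_{0.27} = -0.6128, z_{0.65} = 0.3853.
So -7.1 = μ − 0.6128σ and -5.23 = μ + 0.3853σ.
Subtracting: σ = (-5.23 − -7.1)/(0.3853 − (-0.6128)) = 1.873.
Then μ = -7.1 − (-0.6128)·1.873 = -5.952.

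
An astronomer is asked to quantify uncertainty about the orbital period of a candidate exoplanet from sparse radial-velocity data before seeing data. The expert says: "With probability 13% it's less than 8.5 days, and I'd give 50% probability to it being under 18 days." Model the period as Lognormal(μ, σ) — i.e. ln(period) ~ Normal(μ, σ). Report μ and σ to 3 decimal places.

If T ~ Lognormal(μ,σ) then ln T ~ Normal(μ,σ), so the p-quantile of ln T is μ + z_p·σ.
ln(8.5) = 2.14 and ln(18) = 2.89; z_{0.13} = -1.126, z_{0.5} = 0.
σ = (2.89 − 2.14)/(0 − (-1.126)) = 0.666.
μ = 2.14 − (-1.126)·0.666 = 2.890.

μ ≈ 2.890, σ ≈ 0.666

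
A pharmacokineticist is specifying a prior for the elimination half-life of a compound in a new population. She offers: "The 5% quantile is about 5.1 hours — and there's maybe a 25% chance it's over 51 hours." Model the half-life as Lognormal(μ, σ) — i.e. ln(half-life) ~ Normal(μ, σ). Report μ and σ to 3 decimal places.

μ ≈ 3.262, σ ≈ 0.993

If T ~ Lognormal(μ,σ) then ln T ~ Normal(μ,σ), so the p-quantile of ln T is μ + z_p·σ.
ln(5.1) = 1.629 and ln(51) = 3.932; z_{0.05} = -1.645, z_{0.75} = 0.6745.
σ = (3.932 − 1.629)/(0.6745 − (-1.645)) = 0.993.
μ = 1.629 − (-1.645)·0.993 = 3.262.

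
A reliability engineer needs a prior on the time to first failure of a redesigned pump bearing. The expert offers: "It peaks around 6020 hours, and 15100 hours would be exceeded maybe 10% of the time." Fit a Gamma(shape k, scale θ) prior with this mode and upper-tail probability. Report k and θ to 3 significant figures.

k ≈ 3.27, θ ≈ 2650

Gamma(k,θ) with k>1 has mode (k−1)θ, so θ = 6020/(k−1).
Need P(X < 15100) = 0.9 with θ tied to k this way. Start at k = 2, θ = 6020: P(X<15100) ≈ 0.714.
Too low — raise k to concentrate. Iterating converges to k ≈ 3.27.
Then θ = 6020/(3.27−1) ≈ 2650.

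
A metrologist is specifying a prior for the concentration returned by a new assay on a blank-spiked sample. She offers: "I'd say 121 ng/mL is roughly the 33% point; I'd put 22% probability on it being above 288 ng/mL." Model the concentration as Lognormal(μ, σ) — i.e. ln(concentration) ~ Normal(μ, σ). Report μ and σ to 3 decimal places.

If T ~ Lognormal(μ,σ) then ln T ~ Normal(μ,σ), so the p-quantile of ln T is μ + z_p·σ.
ln(121) = 4.796 and ln(288) = 5.663; z_{0.33} = -0.4399, z_{0.78} = 0.7722.
σ = (5.663 − 4.796)/(0.7722 − (-0.4399)) = 0.715.
μ = 4.796 − (-0.4399)·0.715 = 5.111.

μ ≈ 5.111, σ ≈ 0.715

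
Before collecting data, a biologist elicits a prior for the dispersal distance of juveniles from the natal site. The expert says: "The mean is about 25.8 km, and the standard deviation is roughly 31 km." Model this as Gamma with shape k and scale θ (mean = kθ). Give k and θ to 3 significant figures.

For Gamma(k, scale θ): mean = kθ, variance = kθ², so CV = 1/√k.
CV = SD/mean = 31/25.8 = 1.202, hence k = 1/CV² = 0.693.
Then θ = mean/k = 25.8/0.693 = 37.2.

k ≈ 0.693, θ ≈ 37.2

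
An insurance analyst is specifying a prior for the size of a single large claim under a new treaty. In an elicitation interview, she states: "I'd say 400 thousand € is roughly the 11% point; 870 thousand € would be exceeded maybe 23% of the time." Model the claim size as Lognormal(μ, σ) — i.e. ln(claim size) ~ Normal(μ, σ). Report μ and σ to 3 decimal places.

μ ≈ 6.476, σ ≈ 0.395

If T ~ Lognormal(μ,σ) then ln T ~ Normal(μ,σ), so the p-quantile of ln T is μ + z_p·σ.
ln(400) = 5.991 and ln(870) = 6.768; z_{0.11} = -1.227, z_{0.77} = 0.7388.
σ = (6.768 − 5.991)/(0.7388 − (-1.227)) = 0.395.
μ = 5.991 − (-1.227)·0.395 = 6.476.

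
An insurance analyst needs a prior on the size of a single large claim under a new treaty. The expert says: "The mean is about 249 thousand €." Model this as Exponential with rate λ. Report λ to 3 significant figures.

λ ≈ 0.00402

Exponential mean = 1/λ, so λ = 1/249.0 = 0.00402.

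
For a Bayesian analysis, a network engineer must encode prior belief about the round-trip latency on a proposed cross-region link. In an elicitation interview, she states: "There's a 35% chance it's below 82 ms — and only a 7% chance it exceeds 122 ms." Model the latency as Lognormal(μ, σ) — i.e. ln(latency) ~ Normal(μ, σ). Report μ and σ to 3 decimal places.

If T ~ Lognormal(μ,σ) then ln T ~ Normal(μ,σ), so the p-quantile of ln T is μ + z_p·σ.
ln(82) = 4.407 and ln(122) = 4.804; z_{0.35} = -0.3853, z_{0.93} = 1.476.
σ = (4.804 − 4.407)/(1.476 − (-0.3853)) = 0.213.
μ = 4.407 − (-0.3853)·0.213 = 4.489.

μ ≈ 4.489, σ ≈ 0.213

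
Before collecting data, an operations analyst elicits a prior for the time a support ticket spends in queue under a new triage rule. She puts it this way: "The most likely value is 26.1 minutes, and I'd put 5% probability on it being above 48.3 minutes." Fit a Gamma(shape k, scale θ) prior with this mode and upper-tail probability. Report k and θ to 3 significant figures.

Gamma(k,θ) with k>1 has mode (k−1)θ, so θ = 26.1/(k−1).
Need P(X < 48.3) = 0.95 with θ tied to k this way. Start at k = 2, θ = 26.1: P(X<48.3) ≈ 0.552.
Too low — raise k to concentrate. Iterating converges to k ≈ 8.35.
Then θ = 26.1/(8.35−1) ≈ 3.55.

k ≈ 8.35, θ ≈ 3.55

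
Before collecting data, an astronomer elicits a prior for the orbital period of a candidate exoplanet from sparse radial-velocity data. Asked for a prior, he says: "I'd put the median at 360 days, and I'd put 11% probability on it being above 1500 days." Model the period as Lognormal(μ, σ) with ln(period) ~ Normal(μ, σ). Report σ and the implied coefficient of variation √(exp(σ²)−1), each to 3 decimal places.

σ ≈ 1.164, CV ≈ 1.695

If T ~ Lognormal(μ,σ) then ln T ~ Normal(μ,σ), so the p-quantile of ln T is μ + z_p·σ.
ln(360) = 5.886 and ln(1500) = 7.313; z_{0.5} = 0, z_{0.89} = 1.227.
σ = (7.313 − 5.886)/(1.227 − (0)) = 1.164.
μ = 5.886 − (0)·1.164 = 5.886.
CV = √(exp(σ²)−1) = √(exp(1.3538)−1) = 1.695.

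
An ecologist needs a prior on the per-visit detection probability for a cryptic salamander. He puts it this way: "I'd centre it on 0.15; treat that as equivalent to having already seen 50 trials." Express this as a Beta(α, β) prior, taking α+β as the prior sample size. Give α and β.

Under the effective-sample-size interpretation, Beta(α, β) has prior mean α/(α+β) and prior sample size α+β.
So α+β = 50 and α/(α+β) = 0.15, giving α = 0.15·50 = 7.5 and β = 50 − 7.5 = 42.5.

α = 7.5, β = 42.5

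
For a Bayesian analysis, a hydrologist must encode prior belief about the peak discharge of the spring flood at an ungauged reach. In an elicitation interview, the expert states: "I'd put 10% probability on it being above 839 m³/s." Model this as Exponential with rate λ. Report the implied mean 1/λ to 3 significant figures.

P(T > 839.0) = e^(−λ·839.0) = 0.1, so λ = −ln(0.1)/839.0 = 0.00274.
Mean = 1/λ = 364 m³/s.

mean ≈ 364 m³/s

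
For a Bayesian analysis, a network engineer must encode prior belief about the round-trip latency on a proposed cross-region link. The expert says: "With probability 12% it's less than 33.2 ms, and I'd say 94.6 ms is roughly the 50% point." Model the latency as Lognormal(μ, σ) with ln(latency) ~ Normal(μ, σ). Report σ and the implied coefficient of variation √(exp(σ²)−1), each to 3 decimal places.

If T ~ Lognormal(μ,σ) then ln T ~ Normal(μ,σ), so the p-quantile of ln T is μ + z_p·σ.
ln(33.2) = 3.503 and ln(94.6) = 4.55; z_{0.12} = -1.175, z_{0.5} = 0.
σ = (4.55 − 3.503)/(0 − (-1.175)) = 0.891.
μ = 3.503 − (-1.175)·0.891 = 4.550.
CV = √(exp(σ²)−1) = √(exp(0.7942)−1) = 1.101.

σ ≈ 0.891, CV ≈ 1.101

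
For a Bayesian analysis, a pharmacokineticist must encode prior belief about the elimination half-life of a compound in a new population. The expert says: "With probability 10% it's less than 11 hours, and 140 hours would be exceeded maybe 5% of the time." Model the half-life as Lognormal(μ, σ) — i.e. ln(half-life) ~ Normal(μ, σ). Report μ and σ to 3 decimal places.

If T ~ Lognormal(μ,σ) then ln T ~ Normal(μ,σ), so the p-quantile of ln T is μ + z_p·σ.
ln(11) = 2.398 and ln(140) = 4.942; z_{0.1} = -1.282, z_{0.95} = 1.645.
σ = (4.942 − 2.398)/(1.645 − (-1.282)) = 0.869.
μ = 2.398 − (-1.282)·0.869 = 3.512.

μ ≈ 3.512, σ ≈ 0.869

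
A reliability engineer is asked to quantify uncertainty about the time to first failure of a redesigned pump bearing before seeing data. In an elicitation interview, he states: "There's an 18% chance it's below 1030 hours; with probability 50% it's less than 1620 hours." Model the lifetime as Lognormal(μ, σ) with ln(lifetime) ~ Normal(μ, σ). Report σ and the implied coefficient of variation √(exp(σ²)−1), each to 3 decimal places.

If T ~ Lognormal(μ,σ) then ln T ~ Normal(μ,σ), so the p-quantile of ln T is μ + z_p·σ.
ln(1030) = 6.937 and ln(1620) = 7.39; z_{0.18} = -0.9154, z_{0.5} = 0.
σ = (7.39 − 6.937)/(0 − (-0.9154)) = 0.495.
μ = 6.937 − (-0.9154)·0.495 = 7.390.
CV = √(exp(σ²)−1) = √(exp(0.2448)−1) = 0.527.

σ ≈ 0.495, CV ≈ 0.527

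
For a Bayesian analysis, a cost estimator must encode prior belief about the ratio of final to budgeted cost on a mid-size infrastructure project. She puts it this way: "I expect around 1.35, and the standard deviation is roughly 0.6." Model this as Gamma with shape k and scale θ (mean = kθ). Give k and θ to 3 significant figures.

For Gamma(k, scale θ): mean = kθ, variance = kθ², so CV = 1/√k.
CV = SD/mean = 0.6/1.35 = 0.4444, hence k = 1/CV² = 5.06.
Then θ = mean/k = 1.35/5.06 = 0.267.

k ≈ 5.06, θ ≈ 0.267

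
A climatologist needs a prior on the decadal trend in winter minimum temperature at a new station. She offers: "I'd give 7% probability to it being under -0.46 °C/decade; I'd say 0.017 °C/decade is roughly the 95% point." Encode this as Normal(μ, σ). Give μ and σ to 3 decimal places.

μ = -0.234, σ = 0.153

The p-quantile of Normal(μ,σ) is μ + z_p·σ, with z_{0.07} = -1.476 and z_{0.95} = 1.645.
Eliminate σ: μ = (z₂·x₁ − z₁·x₂)/(z₂ − z₁) = (1.645·-0.46 − (-1.476)·0.017)/3.121 = -0.234.
Then σ = (x₂ − x₁)/(z₂ − z₁) = (0.017 − -0.46)/3.121 = 0.153.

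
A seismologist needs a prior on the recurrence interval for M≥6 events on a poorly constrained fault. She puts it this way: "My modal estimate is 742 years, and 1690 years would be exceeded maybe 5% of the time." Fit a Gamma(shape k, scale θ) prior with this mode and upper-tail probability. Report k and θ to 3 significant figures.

Gamma(k,θ) with k>1 has mode (k−1)θ, so θ = 742/(k−1).
Need P(X < 1690) = 0.95 with θ tied to k this way. Start at k = 2, θ = 742: P(X<1690) ≈ 0.664.
Too low — raise k to concentrate. Iterating converges to k ≈ 5.05.
Then θ = 742/(5.05−1) ≈ 183.

k ≈ 5.05, θ ≈ 183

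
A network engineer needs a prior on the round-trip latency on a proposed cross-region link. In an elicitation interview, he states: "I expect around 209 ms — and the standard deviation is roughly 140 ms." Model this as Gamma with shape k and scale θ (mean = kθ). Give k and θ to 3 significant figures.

k ≈ 2.23, θ ≈ 93.8

For Gamma(k, scale θ): mean = kθ, variance = kθ², so CV = 1/√k.
CV = SD/mean = 140/209 = 0.6699, hence k = 1/CV² = 2.23.
Then θ = mean/k = 209/2.23 = 93.8.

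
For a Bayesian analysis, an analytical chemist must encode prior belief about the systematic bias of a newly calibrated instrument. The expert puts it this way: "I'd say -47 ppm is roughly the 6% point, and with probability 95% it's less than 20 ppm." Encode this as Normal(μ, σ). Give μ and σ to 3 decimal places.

μ = -14.443, σ = 20.940

The p-quantile of Normal(μ,σ) is μ + z_p·σ, with z_{0.06} = -1.555 and z_{0.95} = 1.645.
Eliminate σ: μ = (z₂·x₁ − z₁·x₂)/(z₂ − z₁) = (1.645·-47 − (-1.555)·20)/3.2 = -14.443.
Then σ = (x₂ − x₁)/(z₂ − z₁) = (20 − -47)/3.2 = 20.940.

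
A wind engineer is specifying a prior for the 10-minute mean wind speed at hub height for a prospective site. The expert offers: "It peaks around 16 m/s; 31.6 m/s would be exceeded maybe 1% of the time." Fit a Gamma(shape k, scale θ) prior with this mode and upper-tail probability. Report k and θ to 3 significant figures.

k ≈ 11.6, θ ≈ 1.51

Gamma(k,θ) with k>1 has mode (k−1)θ, so θ = 16/(k−1).
Need P(X < 31.6) = 0.99 with θ tied to k this way. Start at k = 2, θ = 16: P(X<31.6) ≈ 0.587.
Too low — raise k to concentrate. Iterating converges to k ≈ 11.6.
Then θ = 16/(11.6−1) ≈ 1.51.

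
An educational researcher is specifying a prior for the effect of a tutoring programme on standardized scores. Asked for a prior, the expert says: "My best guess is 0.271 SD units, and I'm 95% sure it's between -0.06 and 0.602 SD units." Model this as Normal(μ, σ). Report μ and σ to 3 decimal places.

μ = 0.271, σ = 0.169

A symmetric 95% interval runs μ ± z·σ with z = 1.96.
Half-width = 0.331, so σ = 0.331/1.96 = 0.169.
μ is the stated best guess, 0.271.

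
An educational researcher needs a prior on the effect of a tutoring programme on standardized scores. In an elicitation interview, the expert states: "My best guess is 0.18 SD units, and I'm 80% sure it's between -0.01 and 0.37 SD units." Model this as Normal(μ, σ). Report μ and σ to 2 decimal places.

μ = 0.18, σ = 0.15

A symmetric 80% interval runs μ ± z·σ with z = 1.282.
Half-width = 0.19, so σ = 0.19/1.282 = 0.15.
μ is the stated best guess, 0.18.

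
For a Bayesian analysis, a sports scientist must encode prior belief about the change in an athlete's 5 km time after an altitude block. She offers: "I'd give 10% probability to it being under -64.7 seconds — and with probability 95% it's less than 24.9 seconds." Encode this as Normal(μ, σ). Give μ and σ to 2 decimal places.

The p-quantile of Normal(μ,σ) is μ + z_p·σ, with z_{0.1} = -1.282 and z_{0.95} = 1.645.
Eliminate σ: μ = (z₂·x₁ − z₁·x₂)/(z₂ − z₁) = (1.645·-64.7 − (-1.282)·24.9)/2.926 = -25.46.
Then σ = (x₂ − x₁)/(z₂ − z₁) = (24.9 − -64.7)/2.926 = 30.62.

μ = -25.46, σ = 30.62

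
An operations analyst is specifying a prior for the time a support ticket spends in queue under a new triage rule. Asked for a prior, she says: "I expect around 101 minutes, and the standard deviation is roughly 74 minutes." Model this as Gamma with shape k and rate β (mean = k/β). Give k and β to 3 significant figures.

k ≈ 1.86, β ≈ 0.0184

For Gamma(k, rate β): mean = k/β, variance = k/β², so CV = 1/√k.
CV = SD/mean = 74/101 = 0.7327, hence k = 1/CV² = 1.86.
Then β = k/mean = 1.86/101 = 0.0184.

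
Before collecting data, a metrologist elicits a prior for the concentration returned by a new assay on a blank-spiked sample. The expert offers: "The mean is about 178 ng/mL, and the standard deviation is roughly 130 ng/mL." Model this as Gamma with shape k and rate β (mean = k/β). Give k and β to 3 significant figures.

For Gamma(k, rate β): mean = k/β, variance = k/β², so CV = 1/√k.
CV = SD/mean = 130/178 = 0.7303, hence k = 1/CV² = 1.87.
Then β = k/mean = 1.87/178 = 0.0105.

k ≈ 1.87, β ≈ 0.0105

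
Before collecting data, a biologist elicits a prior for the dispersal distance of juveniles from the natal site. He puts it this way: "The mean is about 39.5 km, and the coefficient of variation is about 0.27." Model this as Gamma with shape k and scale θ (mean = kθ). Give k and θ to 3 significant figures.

k ≈ 13.7, θ ≈ 2.88

For Gamma(k, scale θ): mean = kθ, variance = kθ², so CV = 1/√k.
CV = 0.27, hence k = 1/CV² = 13.7.
Then θ = mean/k = 39.5/13.7 = 2.88.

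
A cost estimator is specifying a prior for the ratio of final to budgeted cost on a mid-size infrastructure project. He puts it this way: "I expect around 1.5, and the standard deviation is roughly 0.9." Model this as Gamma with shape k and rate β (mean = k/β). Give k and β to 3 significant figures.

k ≈ 2.78, β ≈ 1.85

For Gamma(k, rate β): mean = k/β, variance = k/β², so CV = 1/√k.
CV = SD/mean = 0.9/1.5 = 0.6, hence k = 1/CV² = 2.78.
Then β = k/mean = 2.78/1.5 = 1.85.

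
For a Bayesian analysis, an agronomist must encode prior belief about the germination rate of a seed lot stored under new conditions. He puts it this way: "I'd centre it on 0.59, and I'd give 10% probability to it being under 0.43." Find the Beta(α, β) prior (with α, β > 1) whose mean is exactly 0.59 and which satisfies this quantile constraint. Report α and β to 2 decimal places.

α ≈ 9.24, β ≈ 6.42

With mean 0.59 fixed, write α = 0.59s, β = 0.41s where s = α+β.
Need P(θ < 0.43) = 0.1 under Beta(0.59s, 0.41s). Normal approximation: (q−m)/√(m(1−m)/s) ≈ z_{0.1} = -1.28, so s ≈ 0.59·0.41·(-1.28)²/(0.43−0.59)² = 15.5.
At s = 15.5: P(θ<0.43) ≈ 0.101. Adjusting to match 0.1 gives s ≈ 15.66.
So α = 0.59·15.66 ≈ 9.24, β = 0.41·15.66 ≈ 6.42.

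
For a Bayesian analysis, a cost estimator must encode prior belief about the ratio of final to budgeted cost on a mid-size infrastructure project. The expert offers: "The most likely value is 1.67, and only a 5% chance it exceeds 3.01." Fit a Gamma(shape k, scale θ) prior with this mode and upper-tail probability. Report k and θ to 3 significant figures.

k ≈ 9.03, θ ≈ 0.208

Gamma(k,θ) with k>1 has mode (k−1)θ, so θ = 1.67/(k−1).
Need P(X < 3.01) = 0.95 with θ tied to k this way. Start at k = 2, θ = 1.67: P(X<3.01) ≈ 0.538.
Too low — raise k to concentrate. Iterating converges to k ≈ 9.03.
Then θ = 1.67/(9.03−1) ≈ 0.208.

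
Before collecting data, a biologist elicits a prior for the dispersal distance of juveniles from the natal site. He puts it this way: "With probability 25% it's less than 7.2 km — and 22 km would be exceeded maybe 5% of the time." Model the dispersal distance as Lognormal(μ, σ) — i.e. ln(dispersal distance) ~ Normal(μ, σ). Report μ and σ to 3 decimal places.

If T ~ Lognormal(μ,σ) then ln T ~ Normal(μ,σ), so the p-quantile of ln T is μ + z_p·σ.
ln(7.2) = 1.974 and ln(22) = 3.091; z_{0.25} = -0.6745, z_{0.95} = 1.645.
σ = (3.091 − 1.974)/(1.645 − (-0.6745)) = 0.482.
μ = 1.974 − (-0.6745)·0.482 = 2.299.

μ ≈ 2.299, σ ≈ 0.482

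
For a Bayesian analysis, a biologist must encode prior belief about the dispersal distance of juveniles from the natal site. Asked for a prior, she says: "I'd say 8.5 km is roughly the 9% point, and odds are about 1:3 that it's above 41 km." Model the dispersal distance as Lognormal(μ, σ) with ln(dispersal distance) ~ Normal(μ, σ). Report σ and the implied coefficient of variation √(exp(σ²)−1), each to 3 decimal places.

σ ≈ 0.781, CV ≈ 0.916

If T ~ Lognormal(μ,σ) then ln T ~ Normal(μ,σ), so the p-quantile of ln T is μ + z_p·σ.
ln(8.5) = 2.14 and ln(41) = 3.714; z_{0.09} = -1.341, z_{0.75} = 0.6745.
σ = (3.714 − 2.14)/(0.6745 − (-1.341)) = 0.781.
μ = 2.14 − (-1.341)·0.781 = 3.187.
CV = √(exp(σ²)−1) = √(exp(0.6097)−1) = 0.916.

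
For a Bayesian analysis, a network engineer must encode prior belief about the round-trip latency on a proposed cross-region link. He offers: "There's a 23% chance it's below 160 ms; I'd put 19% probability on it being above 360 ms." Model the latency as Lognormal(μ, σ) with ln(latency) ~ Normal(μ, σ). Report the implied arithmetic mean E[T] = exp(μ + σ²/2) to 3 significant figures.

If T ~ Lognormal(μ,σ) then ln T ~ Normal(μ,σ), so the p-quantile of ln T is μ + z_p·σ.
ln(160) = 5.075 and ln(360) = 5.886; z_{0.23} = -0.7388, z_{0.81} = 0.8779.
σ = (5.886 − 5.075)/(0.8779 − (-0.7388)) = 0.502.
μ = 5.075 − (-0.7388)·0.502 = 5.446.
E[T] = exp(μ + σ²/2) = exp(5.446 + 0.1258) = 263 ms.

E[T] ≈ 263 ms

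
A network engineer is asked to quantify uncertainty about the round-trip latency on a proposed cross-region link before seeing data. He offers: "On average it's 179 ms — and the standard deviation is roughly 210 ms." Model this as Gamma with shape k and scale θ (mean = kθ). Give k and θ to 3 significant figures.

k ≈ 0.727, θ ≈ 246

For Gamma(k, scale θ): mean = kθ, variance = kθ², so CV = 1/√k.
CV = SD/mean = 210/179 = 1.173, hence k = 1/CV² = 0.727.
Then θ = mean/k = 179/0.727 = 246.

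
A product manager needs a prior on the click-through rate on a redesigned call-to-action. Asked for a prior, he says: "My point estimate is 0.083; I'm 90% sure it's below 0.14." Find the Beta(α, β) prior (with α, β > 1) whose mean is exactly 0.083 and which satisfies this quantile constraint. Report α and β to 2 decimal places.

With mean 0.083 fixed, write α = 0.083s, β = 0.917s where s = α+β.
Need P(θ < 0.14) = 0.9 under Beta(0.083s, 0.917s). Normal approximation: (q−m)/√(m(1−m)/s) ≈ z_{0.9} = 1.28, so s ≈ 0.083·0.917·(1.28)²/(0.14−0.083)² = 38.5.
At s = 38.5: P(θ<0.14) ≈ 0.893. Adjusting to match 0.9 gives s ≈ 41.92.
So α = 0.083·41.92 ≈ 3.48, β = 0.917·41.92 ≈ 38.44.

α ≈ 3.48, β ≈ 38.44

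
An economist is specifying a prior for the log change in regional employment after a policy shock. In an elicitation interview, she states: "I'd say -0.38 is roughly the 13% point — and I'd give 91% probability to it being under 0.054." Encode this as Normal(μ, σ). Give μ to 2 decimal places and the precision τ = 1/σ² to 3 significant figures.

The p-quantile of Normal(μ,σ) is μ + z_p·σ, with z_{0.13} = -1.126 and z_{0.91} = 1.341.
Eliminate σ: μ = (z₂·x₁ − z₁·x₂)/(z₂ − z₁) = (1.341·-0.38 − (-1.126)·0.054)/2.467 = -0.18.
Then σ = (x₂ − x₁)/(z₂ − z₁) = (0.054 − -0.38)/2.467 = 0.18.
Precision τ = 1/σ² = 1/0.1759² = 32.3.

μ = -0.18, τ = 32.3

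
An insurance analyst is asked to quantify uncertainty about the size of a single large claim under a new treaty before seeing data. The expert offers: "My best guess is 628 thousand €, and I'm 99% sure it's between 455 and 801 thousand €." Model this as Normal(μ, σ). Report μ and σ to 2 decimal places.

A symmetric 99% interval runs μ ± z·σ with z = 2.576.
Half-width = 173, so σ = 173/2.576 = 67.16.
μ is the stated best guess, 628.00.

μ = 628.00, σ = 67.16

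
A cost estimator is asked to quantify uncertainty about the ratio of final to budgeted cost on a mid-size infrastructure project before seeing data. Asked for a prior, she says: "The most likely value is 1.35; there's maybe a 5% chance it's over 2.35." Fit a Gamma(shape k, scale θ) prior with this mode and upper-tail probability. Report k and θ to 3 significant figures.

k ≈ 10.1, θ ≈ 0.149

Gamma(k,θ) with k>1 has mode (k−1)θ, so θ = 1.35/(k−1).
Need P(X < 2.35) = 0.95 with θ tied to k this way. Start at k = 2, θ = 1.35: P(X<2.35) ≈ 0.519.
Too low — raise k to concentrate. Iterating converges to k ≈ 10.1.
Then θ = 1.35/(10.1−1) ≈ 0.149.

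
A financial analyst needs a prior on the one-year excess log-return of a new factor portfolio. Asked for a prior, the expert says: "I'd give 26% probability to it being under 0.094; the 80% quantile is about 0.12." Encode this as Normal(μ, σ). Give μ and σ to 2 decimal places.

μ = 0.11, σ = 0.02

For Normal(μ,σ), the p-quantile is μ + z_p·σ. Here z_{0.26} = -0.6433, z_{0.8} = 0.8416.
So 0.094 = μ − 0.6433σ and 0.12 = μ + 0.8416σ.
Subtracting: σ = (0.12 − 0.094)/(0.8416 − (-0.6433)) = 0.02.
Then μ = 0.094 − (-0.6433)·0.02 = 0.11.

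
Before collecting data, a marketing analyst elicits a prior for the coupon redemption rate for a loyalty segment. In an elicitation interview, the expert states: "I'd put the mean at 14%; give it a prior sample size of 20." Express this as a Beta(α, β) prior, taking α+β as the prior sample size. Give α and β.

Under the effective-sample-size interpretation, Beta(α, β) has prior mean α/(α+β) and prior sample size α+β.
So α+β = 20 and α/(α+β) = 0.14, giving α = 0.14·20 = 2.8 and β = 20 − 2.8 = 17.2.

α = 2.8, β = 17.2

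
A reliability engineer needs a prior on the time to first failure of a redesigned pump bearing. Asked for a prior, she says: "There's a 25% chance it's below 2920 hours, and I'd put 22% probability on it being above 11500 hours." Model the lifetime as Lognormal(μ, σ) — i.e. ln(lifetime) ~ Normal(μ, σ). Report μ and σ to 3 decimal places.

μ ≈ 8.618, σ ≈ 0.948

If T ~ Lognormal(μ,σ) then ln T ~ Normal(μ,σ), so the p-quantile of ln T is μ + z_p·σ.
ln(2920) = 7.979 and ln(11500) = 9.35; z_{0.25} = -0.6745, z_{0.78} = 0.7722.
σ = (9.35 − 7.979)/(0.7722 − (-0.6745)) = 0.948.
μ = 7.979 − (-0.6745)·0.948 = 8.618.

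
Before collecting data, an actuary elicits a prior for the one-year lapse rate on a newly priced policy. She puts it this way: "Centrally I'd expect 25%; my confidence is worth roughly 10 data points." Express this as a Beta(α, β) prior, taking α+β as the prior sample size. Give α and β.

Under the effective-sample-size interpretation, Beta(α, β) has prior mean α/(α+β) and prior sample size α+β.
So α+β = 10 and α/(α+β) = 0.25, giving α = 0.25·10 = 2.5 and β = 10 − 2.5 = 7.5.

α = 2.5, β = 7.5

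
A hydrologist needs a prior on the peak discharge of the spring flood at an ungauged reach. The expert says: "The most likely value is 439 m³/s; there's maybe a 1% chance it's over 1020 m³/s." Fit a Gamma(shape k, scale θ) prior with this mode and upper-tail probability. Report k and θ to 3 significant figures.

Gamma(k,θ) with k>1 has mode (k−1)θ, so θ = 439/(k−1).
Need P(X < 1020) = 0.99 with θ tied to k this way. Start at k = 2, θ = 439: P(X<1020) ≈ 0.675.
Too low — raise k to concentrate. Iterating converges to k ≈ 7.71.
Then θ = 439/(7.71−1) ≈ 65.4.

k ≈ 7.71, θ ≈ 65.4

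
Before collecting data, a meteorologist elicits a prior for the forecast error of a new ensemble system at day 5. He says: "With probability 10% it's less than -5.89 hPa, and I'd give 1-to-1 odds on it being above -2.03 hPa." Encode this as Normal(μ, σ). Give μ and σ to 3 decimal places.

The p-quantile of Normal(μ,σ) is μ + z_p·σ, with z_{0.1} = -1.282 and z_{0.5} = 0.
Eliminate σ: μ = (z₂·x₁ − z₁·x₂)/(z₂ − z₁) = (0·-5.89 − (-1.282)·-2.03)/1.282 = -2.030.
Then σ = (x₂ − x₁)/(z₂ − z₁) = (-2.03 − -5.89)/1.282 = 3.012.

μ = -2.030, σ = 3.012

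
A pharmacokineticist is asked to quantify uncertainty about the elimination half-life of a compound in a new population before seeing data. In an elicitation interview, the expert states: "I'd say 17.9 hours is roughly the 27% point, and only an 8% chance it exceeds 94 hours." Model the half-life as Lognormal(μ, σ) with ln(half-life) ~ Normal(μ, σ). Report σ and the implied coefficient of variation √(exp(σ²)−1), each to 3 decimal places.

σ ≈ 0.822, CV ≈ 0.982

If T ~ Lognormal(μ,σ) then ln T ~ Normal(μ,σ), so the p-quantile of ln T is μ + z_p·σ.
ln(17.9) = 2.885 and ln(94) = 4.543; z_{0.27} = -0.6128, z_{0.92} = 1.405.
σ = (4.543 − 2.885)/(1.405 − (-0.6128)) = 0.822.
μ = 2.885 − (-0.6128)·0.822 = 3.388.
CV = √(exp(σ²)−1) = √(exp(0.6755)−1) = 0.982.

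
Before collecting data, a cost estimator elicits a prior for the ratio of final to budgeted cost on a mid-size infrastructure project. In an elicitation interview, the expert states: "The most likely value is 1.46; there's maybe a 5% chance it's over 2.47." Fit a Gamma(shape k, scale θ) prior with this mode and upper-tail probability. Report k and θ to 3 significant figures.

Gamma(k,θ) with k>1 has mode (k−1)θ, so θ = 1.46/(k−1).
Need P(X < 2.47) = 0.95 with θ tied to k this way. Start at k = 2, θ = 1.46: P(X<2.47) ≈ 0.504.
Too low — raise k to concentrate. Iterating converges to k ≈ 11.1.
Then θ = 1.46/(11.1−1) ≈ 0.145.

k ≈ 11.1, θ ≈ 0.145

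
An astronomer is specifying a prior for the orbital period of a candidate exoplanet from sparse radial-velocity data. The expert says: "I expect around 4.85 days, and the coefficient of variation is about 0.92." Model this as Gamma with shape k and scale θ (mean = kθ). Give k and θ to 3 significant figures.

k ≈ 1.18, θ ≈ 4.11

For Gamma(k, scale θ): mean = kθ, variance = kθ², so CV = 1/√k.
CV = 0.92, hence k = 1/CV² = 1.18.
Then θ = mean/k = 4.85/1.18 = 4.11.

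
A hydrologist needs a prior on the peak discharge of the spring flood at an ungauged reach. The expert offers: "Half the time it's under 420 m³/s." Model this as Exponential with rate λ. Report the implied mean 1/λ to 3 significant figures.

mean ≈ 606 m³/s

Exponential median = ln 2 / λ, so λ = ln 2 / 420.0 = 0.00165.
Mean = 1/λ = 606 m³/s.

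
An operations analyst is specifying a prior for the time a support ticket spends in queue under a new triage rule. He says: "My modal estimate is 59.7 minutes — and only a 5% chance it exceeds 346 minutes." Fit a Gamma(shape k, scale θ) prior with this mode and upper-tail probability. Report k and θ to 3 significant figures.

k ≈ 1.75, θ ≈ 80

Gamma(k,θ) with k>1 has mode (k−1)θ, so θ = 59.7/(k−1).
Need P(X < 346) = 0.95 with θ tied to k this way. Start at k = 2, θ = 59.7: P(X<346) ≈ 0.979.
Too high — lower k to spread out. Iterating converges to k ≈ 1.75.
Then θ = 59.7/(1.75−1) ≈ 80.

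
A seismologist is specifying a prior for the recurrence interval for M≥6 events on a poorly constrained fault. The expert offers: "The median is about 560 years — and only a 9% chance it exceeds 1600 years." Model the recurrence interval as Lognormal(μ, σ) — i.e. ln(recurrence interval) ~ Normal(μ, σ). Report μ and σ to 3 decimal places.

If T ~ Lognormal(μ,σ) then ln T ~ Normal(μ,σ), so the p-quantile of ln T is μ + z_p·σ.
ln(560) = 6.328 and ln(1600) = 7.378; z_{0.5} = 0, z_{0.91} = 1.341.
σ = (7.378 − 6.328)/(1.341 − (0)) = 0.783.
μ = 6.328 − (0)·0.783 = 6.328.

μ ≈ 6.328, σ ≈ 0.783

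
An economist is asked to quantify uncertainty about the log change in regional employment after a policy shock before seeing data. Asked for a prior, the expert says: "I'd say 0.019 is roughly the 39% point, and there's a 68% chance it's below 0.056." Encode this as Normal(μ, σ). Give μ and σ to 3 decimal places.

For Normal(μ,σ), the p-quantile is μ + z_p·σ. Here z_{0.39} = -0.2793, z_{0.68} = 0.4677.
So 0.019 = μ − 0.2793σ and 0.056 = μ + 0.4677σ.
Subtracting: σ = (0.056 − 0.019)/(0.4677 − (-0.2793)) = 0.050.
Then μ = 0.019 − (-0.2793)·0.050 = 0.033.

μ = 0.033, σ = 0.050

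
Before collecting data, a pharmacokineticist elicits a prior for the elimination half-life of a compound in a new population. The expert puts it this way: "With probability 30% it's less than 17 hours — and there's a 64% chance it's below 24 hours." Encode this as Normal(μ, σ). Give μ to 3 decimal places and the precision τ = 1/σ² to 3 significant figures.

μ = 21.158, τ = 0.0159

The p-quantile of Normal(μ,σ) is μ + z_p·σ, with z_{0.3} = -0.5244 and z_{0.64} = 0.3585.
Eliminate σ: μ = (z₂·x₁ − z₁·x₂)/(z₂ − z₁) = (0.3585·17 − (-0.5244)·24)/0.8829 = 21.158.
Then σ = (x₂ − x₁)/(z₂ − z₁) = (24 − 17)/0.8829 = 7.929.
Precision τ = 1/σ² = 1/7.929² = 0.0159.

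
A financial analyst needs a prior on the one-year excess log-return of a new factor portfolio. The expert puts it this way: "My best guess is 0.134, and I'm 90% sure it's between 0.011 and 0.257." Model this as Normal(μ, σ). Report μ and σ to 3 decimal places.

A symmetric 90% interval runs μ ± z·σ with z = 1.645.
Half-width = 0.123, so σ = 0.123/1.645 = 0.075.
μ is the stated best guess, 0.134.

μ = 0.134, σ = 0.075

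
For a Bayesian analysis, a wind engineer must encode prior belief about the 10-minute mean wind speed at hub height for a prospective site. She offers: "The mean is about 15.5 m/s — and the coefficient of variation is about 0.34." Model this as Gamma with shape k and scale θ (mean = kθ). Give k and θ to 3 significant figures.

k ≈ 8.65, θ ≈ 1.79

For Gamma(k, scale θ): mean = kθ, variance = kθ², so CV = 1/√k.
CV = 0.34, hence k = 1/CV² = 8.65.
Then θ = mean/k = 15.5/8.65 = 1.79.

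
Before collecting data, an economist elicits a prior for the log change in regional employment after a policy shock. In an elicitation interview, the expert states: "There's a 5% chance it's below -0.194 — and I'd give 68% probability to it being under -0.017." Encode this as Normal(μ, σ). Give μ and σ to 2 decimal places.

The p-quantile of Normal(μ,σ) is μ + z_p·σ, with z_{0.05} = -1.645 and z_{0.68} = 0.4677.
Eliminate σ: μ = (z₂·x₁ − z₁·x₂)/(z₂ − z₁) = (0.4677·-0.194 − (-1.645)·-0.017)/2.113 = -0.06.
Then σ = (x₂ − x₁)/(z₂ − z₁) = (-0.017 − -0.194)/2.113 = 0.08.

μ = -0.06, σ = 0.08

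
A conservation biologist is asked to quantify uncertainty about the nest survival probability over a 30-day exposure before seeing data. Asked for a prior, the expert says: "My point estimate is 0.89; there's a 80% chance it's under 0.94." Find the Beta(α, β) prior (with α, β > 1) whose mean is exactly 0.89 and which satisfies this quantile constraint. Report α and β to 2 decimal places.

With mean 0.89 fixed, write α = 0.89s, β = 0.11s where s = α+β.
Need P(θ < 0.94) = 0.8 under Beta(0.89s, 0.11s). Normal approximation: (q−m)/√(m(1−m)/s) ≈ z_{0.8} = 0.842, so s ≈ 0.89·0.11·(0.842)²/(0.94−0.89)² = 27.7.
At s = 27.7: P(θ<0.94) ≈ 0.796. Adjusting to match 0.8 gives s ≈ 28.45.
So α = 0.89·28.45 ≈ 25.32, β = 0.11·28.45 ≈ 3.13.

α ≈ 25.32, β ≈ 3.13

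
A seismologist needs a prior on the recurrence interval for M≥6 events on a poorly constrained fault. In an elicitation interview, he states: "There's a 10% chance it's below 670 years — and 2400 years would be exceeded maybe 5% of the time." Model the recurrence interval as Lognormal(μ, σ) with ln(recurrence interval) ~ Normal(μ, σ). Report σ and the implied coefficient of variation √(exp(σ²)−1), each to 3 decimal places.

σ ≈ 0.436, CV ≈ 0.458

If T ~ Lognormal(μ,σ) then ln T ~ Normal(μ,σ), so the p-quantile of ln T is μ + z_p·σ.
ln(670) = 6.507 and ln(2400) = 7.783; z_{0.1} = -1.282, z_{0.95} = 1.645.
σ = (7.783 − 6.507)/(1.645 − (-1.282)) = 0.436.
μ = 6.507 − (-1.282)·0.436 = 7.066.
CV = √(exp(σ²)−1) = √(exp(0.1901)−1) = 0.458.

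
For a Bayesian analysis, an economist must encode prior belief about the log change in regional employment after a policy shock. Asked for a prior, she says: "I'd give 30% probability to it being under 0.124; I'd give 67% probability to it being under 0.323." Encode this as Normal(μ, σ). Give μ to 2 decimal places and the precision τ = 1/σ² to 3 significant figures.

The p-quantile of Normal(μ,σ) is μ + z_p·σ, with z_{0.3} = -0.5244 and z_{0.67} = 0.4399.
Eliminate σ: μ = (z₂·x₁ − z₁·x₂)/(z₂ − z₁) = (0.4399·0.124 − (-0.5244)·0.323)/0.9643 = 0.23.
Then σ = (x₂ − x₁)/(z₂ − z₁) = (0.323 − 0.124)/0.9643 = 0.21.
Precision τ = 1/σ² = 1/0.2064² = 23.5.

μ = 0.23, τ = 23.5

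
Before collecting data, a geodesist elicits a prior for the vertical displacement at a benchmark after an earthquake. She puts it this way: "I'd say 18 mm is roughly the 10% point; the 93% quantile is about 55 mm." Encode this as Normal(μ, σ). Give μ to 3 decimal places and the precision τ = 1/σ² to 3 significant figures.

μ = 35.197, τ = 0.00555

The p-quantile of Normal(μ,σ) is μ + z_p·σ, with z_{0.1} = -1.282 and z_{0.93} = 1.476.
Eliminate σ: μ = (z₂·x₁ − z₁·x₂)/(z₂ − z₁) = (1.476·18 − (-1.282)·55)/2.757 = 35.197.
Then σ = (x₂ − x₁)/(z₂ − z₁) = (55 − 18)/2.757 = 13.419.
Precision τ = 1/σ² = 1/13.42² = 0.00555.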